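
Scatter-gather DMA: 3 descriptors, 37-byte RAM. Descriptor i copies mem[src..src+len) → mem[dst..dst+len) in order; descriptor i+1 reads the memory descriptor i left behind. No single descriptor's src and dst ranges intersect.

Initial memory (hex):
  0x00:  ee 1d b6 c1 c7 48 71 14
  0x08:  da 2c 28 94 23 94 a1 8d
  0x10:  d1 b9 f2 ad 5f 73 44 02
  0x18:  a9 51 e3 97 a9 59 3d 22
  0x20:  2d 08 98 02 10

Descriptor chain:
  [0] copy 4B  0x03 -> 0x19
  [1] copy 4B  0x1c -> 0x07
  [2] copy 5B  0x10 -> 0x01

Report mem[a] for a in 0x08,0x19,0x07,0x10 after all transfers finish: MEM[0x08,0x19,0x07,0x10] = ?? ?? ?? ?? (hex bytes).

MEM[0x08,0x19,0x07,0x10] = 59 c1 71 d1

[0] 0x03->0x19 len=4 : c1 c7 48 71
[1] 0x1c->0x07 len=4 : 71 59 3d 22
[2] 0x10->0x01 len=5 : d1 b9 f2 ad 5f
query mem[0x08]=0x59, mem[0x19]=0xc1, mem[0x07]=0x71, mem[0x10]=0xd1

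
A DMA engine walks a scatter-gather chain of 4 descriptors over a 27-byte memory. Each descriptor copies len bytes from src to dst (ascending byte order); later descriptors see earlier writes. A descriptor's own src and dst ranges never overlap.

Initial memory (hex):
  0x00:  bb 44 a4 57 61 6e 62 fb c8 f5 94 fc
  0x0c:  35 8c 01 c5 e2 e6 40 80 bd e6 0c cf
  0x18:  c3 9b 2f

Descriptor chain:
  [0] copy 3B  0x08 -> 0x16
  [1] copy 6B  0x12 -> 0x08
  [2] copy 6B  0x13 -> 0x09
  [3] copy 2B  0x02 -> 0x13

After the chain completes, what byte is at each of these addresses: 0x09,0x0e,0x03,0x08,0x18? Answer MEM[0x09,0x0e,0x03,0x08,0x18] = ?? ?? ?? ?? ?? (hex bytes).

[0] 0x08->0x16 len=3 : c8 f5 94
[1] 0x12->0x08 len=6 : 40 80 bd e6 c8 f5
[2] 0x13->0x09 len=6 : 80 bd e6 c8 f5 94
[3] 0x02->0x13 len=2 : a4 57
query mem[0x09]=0x80, mem[0x0e]=0x94, mem[0x03]=0x57, mem[0x08]=0x40, mem[0x18]=0x94

MEM[0x09,0x0e,0x03,0x08,0x18] = 80 94 57 40 94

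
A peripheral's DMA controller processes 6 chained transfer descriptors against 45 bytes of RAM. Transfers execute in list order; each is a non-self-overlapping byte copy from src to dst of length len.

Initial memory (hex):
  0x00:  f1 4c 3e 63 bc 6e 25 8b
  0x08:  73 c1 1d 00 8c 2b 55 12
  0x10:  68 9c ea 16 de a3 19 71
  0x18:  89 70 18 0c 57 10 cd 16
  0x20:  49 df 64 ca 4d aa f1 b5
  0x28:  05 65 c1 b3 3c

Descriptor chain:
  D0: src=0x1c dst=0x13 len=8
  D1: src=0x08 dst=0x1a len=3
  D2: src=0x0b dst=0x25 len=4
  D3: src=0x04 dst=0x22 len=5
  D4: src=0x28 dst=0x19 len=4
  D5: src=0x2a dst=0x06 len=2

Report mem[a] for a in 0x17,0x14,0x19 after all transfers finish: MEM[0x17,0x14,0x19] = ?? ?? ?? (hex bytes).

[0] 0x1c->0x13 len=8 : 57 10 cd 16 49 df 64 ca
[1] 0x08->0x1a len=3 : 73 c1 1d
[2] 0x0b->0x25 len=4 : 00 8c 2b 55
[3] 0x04->0x22 len=5 : bc 6e 25 8b 73
[4] 0x28->0x19 len=4 : 55 65 c1 b3
[5] 0x2a->0x06 len=2 : c1 b3
query mem[0x17]=0x49, mem[0x14]=0x10, mem[0x19]=0x55

MEM[0x17,0x14,0x19] = 49 10 55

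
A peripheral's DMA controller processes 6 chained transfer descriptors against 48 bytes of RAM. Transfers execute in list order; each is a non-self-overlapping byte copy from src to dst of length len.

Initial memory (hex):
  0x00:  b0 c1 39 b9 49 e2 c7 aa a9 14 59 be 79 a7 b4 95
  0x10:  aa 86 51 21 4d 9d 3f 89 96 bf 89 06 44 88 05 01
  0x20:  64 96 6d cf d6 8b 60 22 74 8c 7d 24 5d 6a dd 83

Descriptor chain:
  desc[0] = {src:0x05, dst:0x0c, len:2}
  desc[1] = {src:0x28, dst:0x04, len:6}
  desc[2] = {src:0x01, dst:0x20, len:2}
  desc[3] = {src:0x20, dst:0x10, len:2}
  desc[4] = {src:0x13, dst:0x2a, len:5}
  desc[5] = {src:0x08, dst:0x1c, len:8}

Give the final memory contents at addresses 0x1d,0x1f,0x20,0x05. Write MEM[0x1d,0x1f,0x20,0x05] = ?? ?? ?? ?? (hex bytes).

D0: mem[0x0c..0x0d] <- [e2 c7]
D1: mem[0x04..0x09] <- [74 8c 7d 24 5d 6a]
D2: mem[0x20..0x21] <- [c1 39]
D3: mem[0x10..0x11] <- [c1 39]
D4: mem[0x2a..0x2e] <- [21 4d 9d 3f 89]
D5: mem[0x1c..0x23] <- [5d 6a 59 be e2 c7 b4 95]
query mem[0x1d]=0x6a, mem[0x1f]=0xbe, mem[0x20]=0xe2, mem[0x05]=0x8c

MEM[0x1d,0x1f,0x20,0x05] = 6a be e2 8c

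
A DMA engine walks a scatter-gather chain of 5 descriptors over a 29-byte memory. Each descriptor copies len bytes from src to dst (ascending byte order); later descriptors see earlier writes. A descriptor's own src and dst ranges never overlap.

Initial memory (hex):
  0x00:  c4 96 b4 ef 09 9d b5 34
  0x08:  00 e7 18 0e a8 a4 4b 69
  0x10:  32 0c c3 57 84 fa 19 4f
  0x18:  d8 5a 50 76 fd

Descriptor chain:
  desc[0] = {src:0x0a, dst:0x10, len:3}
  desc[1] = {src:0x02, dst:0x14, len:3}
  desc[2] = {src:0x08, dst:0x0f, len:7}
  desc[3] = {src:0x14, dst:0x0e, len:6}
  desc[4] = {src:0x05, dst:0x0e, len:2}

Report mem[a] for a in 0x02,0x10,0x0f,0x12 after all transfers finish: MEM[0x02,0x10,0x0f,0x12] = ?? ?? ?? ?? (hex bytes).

#0 dst[0x10+3] := {0x18,0x0e,0xa8}
#1 dst[0x14+3] := {0xb4,0xef,0x09}
#2 dst[0x0f+7] := {0x00,0xe7,0x18,0x0e,0xa8,0xa4,0x4b}
#3 dst[0x0e+6] := {0xa4,0x4b,0x09,0x4f,0xd8,0x5a}
#4 dst[0x0e+2] := {0x9d,0xb5}
query mem[0x02]=0xb4, mem[0x10]=0x09, mem[0x0f]=0xb5, mem[0x12]=0xd8

MEM[0x02,0x10,0x0f,0x12] = b4 09 b5 d8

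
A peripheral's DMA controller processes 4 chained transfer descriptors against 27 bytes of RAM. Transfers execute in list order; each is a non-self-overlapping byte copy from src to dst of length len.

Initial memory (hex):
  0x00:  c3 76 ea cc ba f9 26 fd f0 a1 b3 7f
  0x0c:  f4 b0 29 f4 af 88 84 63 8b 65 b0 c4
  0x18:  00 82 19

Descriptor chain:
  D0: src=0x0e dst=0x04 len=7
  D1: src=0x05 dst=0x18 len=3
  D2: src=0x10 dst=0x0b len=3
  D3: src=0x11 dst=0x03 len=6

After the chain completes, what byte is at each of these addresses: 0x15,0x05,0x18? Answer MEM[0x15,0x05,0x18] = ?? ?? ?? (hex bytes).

  after D0: wrote 7B at 0x04 = 29f4af8884638b
  after D1: wrote 3B at 0x18 = f4af88
  after D2: wrote 3B at 0x0b = af8884
  after D3: wrote 6B at 0x03 = 8884638b65b0
query mem[0x15]=0x65, mem[0x05]=0x63, mem[0x18]=0xf4

MEM[0x15,0x05,0x18] = 65 63 f4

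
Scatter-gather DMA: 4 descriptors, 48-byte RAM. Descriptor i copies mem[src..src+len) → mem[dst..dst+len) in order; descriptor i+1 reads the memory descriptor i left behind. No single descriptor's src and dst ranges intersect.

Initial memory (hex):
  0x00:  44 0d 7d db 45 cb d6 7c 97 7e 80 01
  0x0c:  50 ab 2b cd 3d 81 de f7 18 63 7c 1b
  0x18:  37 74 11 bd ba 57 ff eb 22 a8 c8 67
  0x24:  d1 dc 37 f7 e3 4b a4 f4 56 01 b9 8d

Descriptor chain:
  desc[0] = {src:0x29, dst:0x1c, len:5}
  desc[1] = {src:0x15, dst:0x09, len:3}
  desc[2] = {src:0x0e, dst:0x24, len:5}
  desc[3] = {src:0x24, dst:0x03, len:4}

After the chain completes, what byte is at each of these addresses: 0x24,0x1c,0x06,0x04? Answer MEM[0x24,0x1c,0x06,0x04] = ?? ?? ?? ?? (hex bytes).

MEM[0x24,0x1c,0x06,0x04] = 2b 4b 81 cd

#0 dst[0x1c+5] := {0x4b,0xa4,0xf4,0x56,0x01}
#1 dst[0x09+3] := {0x63,0x7c,0x1b}
#2 dst[0x24+5] := {0x2b,0xcd,0x3d,0x81,0xde}
#3 dst[0x03+4] := {0x2b,0xcd,0x3d,0x81}
query mem[0x24]=0x2b, mem[0x1c]=0x4b, mem[0x06]=0x81, mem[0x04]=0xcd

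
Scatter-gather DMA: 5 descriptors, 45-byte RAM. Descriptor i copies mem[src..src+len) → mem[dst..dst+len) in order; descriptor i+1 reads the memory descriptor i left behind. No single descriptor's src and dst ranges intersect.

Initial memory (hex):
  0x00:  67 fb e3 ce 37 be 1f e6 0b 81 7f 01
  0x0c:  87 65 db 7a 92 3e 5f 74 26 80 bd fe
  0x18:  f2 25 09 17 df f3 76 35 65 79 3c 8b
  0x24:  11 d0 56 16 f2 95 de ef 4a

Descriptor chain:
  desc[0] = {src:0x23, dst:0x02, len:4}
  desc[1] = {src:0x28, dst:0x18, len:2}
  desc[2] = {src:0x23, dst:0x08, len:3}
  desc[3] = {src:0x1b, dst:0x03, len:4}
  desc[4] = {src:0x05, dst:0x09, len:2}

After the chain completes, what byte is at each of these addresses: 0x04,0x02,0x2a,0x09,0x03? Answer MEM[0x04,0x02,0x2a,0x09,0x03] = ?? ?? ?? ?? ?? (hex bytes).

  after D0: wrote 4B at 0x02 = 8b11d056
  after D1: wrote 2B at 0x18 = f295
  after D2: wrote 3B at 0x08 = 8b11d0
  after D3: wrote 4B at 0x03 = 17dff376
  after D4: wrote 2B at 0x09 = f376
query mem[0x04]=0xdf, mem[0x02]=0x8b, mem[0x2a]=0xde, mem[0x09]=0xf3, mem[0x03]=0x17

MEM[0x04,0x02,0x2a,0x09,0x03] = df 8b de f3 17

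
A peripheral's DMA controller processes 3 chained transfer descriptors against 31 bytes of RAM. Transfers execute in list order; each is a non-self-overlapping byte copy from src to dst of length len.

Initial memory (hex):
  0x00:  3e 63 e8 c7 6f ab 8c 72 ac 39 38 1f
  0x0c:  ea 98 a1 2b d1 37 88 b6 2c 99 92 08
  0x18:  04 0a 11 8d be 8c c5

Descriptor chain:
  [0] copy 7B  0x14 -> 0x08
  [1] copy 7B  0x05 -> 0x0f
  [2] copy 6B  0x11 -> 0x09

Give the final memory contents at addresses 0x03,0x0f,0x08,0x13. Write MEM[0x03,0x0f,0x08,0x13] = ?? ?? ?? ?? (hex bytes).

D0: mem[0x08..0x0e] <- [2c 99 92 08 04 0a 11]
D1: mem[0x0f..0x15] <- [ab 8c 72 2c 99 92 08]
D2: mem[0x09..0x0e] <- [72 2c 99 92 08 92]
query mem[0x03]=0xc7, mem[0x0f]=0xab, mem[0x08]=0x2c, mem[0x13]=0x99

MEM[0x03,0x0f,0x08,0x13] = c7 ab 2c 99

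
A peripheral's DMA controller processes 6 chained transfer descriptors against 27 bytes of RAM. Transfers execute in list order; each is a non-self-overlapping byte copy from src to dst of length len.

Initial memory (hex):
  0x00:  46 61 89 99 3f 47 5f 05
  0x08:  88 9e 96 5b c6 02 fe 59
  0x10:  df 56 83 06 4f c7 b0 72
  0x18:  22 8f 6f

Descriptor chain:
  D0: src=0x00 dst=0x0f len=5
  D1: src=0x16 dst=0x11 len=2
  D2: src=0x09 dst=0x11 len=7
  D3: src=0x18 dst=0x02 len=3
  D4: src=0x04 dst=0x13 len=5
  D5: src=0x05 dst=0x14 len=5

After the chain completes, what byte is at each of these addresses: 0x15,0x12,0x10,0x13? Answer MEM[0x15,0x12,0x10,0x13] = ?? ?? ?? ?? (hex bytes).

MEM[0x15,0x12,0x10,0x13] = 5f 96 61 6f

D0: mem[0x0f..0x13] <- [46 61 89 99 3f]
D1: mem[0x11..0x12] <- [b0 72]
D2: mem[0x11..0x17] <- [9e 96 5b c6 02 fe 46]
D3: mem[0x02..0x04] <- [22 8f 6f]
D4: mem[0x13..0x17] <- [6f 47 5f 05 88]
D5: mem[0x14..0x18] <- [47 5f 05 88 9e]
query mem[0x15]=0x5f, mem[0x12]=0x96, mem[0x10]=0x61, mem[0x13]=0x6f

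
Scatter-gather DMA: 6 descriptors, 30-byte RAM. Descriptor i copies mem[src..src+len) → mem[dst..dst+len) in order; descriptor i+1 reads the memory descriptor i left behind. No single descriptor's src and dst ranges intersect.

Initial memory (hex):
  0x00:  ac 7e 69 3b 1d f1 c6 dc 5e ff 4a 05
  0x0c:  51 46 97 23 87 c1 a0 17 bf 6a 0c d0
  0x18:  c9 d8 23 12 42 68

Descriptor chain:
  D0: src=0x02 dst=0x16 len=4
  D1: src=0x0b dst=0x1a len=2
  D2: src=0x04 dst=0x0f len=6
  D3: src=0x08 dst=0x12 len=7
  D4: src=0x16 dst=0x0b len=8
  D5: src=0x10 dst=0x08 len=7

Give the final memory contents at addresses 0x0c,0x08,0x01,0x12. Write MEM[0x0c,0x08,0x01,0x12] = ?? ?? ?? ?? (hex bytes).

MEM[0x0c,0x08,0x01,0x12] = 4a 51 7e 68

#0 dst[0x16+4] := {0x69,0x3b,0x1d,0xf1}
#1 dst[0x1a+2] := {0x05,0x51}
#2 dst[0x0f+6] := {0x1d,0xf1,0xc6,0xdc,0x5e,0xff}
#3 dst[0x12+7] := {0x5e,0xff,0x4a,0x05,0x51,0x46,0x97}
#4 dst[0x0b+8] := {0x51,0x46,0x97,0xf1,0x05,0x51,0x42,0x68}
#5 dst[0x08+7] := {0x51,0x42,0x68,0xff,0x4a,0x05,0x51}
query mem[0x0c]=0x4a, mem[0x08]=0x51, mem[0x01]=0x7e, mem[0x12]=0x68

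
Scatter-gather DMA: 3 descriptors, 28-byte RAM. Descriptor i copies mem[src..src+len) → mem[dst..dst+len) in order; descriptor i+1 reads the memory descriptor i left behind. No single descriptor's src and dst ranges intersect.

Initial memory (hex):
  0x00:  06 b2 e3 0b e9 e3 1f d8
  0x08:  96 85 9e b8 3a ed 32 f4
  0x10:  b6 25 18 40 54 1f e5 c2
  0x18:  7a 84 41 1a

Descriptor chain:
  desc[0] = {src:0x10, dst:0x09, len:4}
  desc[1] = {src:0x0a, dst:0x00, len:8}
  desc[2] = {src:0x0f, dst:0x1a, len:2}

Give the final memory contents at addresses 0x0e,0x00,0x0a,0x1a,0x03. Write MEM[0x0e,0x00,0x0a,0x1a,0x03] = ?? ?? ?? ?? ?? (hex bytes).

MEM[0x0e,0x00,0x0a,0x1a,0x03] = 32 25 25 f4 ed

  after D0: wrote 4B at 0x09 = b6251840
  after D1: wrote 8B at 0x00 = 251840ed32f4b625
  after D2: wrote 2B at 0x1a = f4b6
query mem[0x0e]=0x32, mem[0x00]=0x25, mem[0x0a]=0x25, mem[0x1a]=0xf4, mem[0x03]=0xed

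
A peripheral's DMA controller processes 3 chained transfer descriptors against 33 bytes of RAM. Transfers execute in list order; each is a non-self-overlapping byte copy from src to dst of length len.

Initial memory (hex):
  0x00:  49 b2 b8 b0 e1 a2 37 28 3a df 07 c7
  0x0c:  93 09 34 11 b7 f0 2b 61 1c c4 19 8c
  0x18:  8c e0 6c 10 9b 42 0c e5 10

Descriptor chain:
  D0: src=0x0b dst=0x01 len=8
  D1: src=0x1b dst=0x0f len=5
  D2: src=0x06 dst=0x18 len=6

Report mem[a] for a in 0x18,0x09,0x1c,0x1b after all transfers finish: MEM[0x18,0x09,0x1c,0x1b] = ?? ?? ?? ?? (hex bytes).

MEM[0x18,0x09,0x1c,0x1b] = b7 df 07 df

#0 dst[0x01+8] := {0xc7,0x93,0x09,0x34,0x11,0xb7,0xf0,0x2b}
#1 dst[0x0f+5] := {0x10,0x9b,0x42,0x0c,0xe5}
#2 dst[0x18+6] := {0xb7,0xf0,0x2b,0xdf,0x07,0xc7}
query mem[0x18]=0xb7, mem[0x09]=0xdf, mem[0x1c]=0x07, mem[0x1b]=0xdf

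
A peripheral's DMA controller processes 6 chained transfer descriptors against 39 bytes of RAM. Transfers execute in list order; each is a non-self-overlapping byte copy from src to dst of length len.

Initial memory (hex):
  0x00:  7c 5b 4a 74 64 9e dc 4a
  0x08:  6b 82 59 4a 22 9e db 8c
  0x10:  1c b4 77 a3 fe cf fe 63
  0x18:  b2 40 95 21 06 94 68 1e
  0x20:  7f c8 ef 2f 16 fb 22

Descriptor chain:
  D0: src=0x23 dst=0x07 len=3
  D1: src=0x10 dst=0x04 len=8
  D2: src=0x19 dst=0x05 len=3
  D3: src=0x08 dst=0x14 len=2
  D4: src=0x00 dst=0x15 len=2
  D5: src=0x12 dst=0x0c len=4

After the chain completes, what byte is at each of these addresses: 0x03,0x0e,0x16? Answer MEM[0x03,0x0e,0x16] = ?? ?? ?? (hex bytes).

MEM[0x03,0x0e,0x16] = 74 fe 5b

#0 dst[0x07+3] := {0x2f,0x16,0xfb}
#1 dst[0x04+8] := {0x1c,0xb4,0x77,0xa3,0xfe,0xcf,0xfe,0x63}
#2 dst[0x05+3] := {0x40,0x95,0x21}
#3 dst[0x14+2] := {0xfe,0xcf}
#4 dst[0x15+2] := {0x7c,0x5b}
#5 dst[0x0c+4] := {0x77,0xa3,0xfe,0x7c}
query mem[0x03]=0x74, mem[0x0e]=0xfe, mem[0x16]=0x5b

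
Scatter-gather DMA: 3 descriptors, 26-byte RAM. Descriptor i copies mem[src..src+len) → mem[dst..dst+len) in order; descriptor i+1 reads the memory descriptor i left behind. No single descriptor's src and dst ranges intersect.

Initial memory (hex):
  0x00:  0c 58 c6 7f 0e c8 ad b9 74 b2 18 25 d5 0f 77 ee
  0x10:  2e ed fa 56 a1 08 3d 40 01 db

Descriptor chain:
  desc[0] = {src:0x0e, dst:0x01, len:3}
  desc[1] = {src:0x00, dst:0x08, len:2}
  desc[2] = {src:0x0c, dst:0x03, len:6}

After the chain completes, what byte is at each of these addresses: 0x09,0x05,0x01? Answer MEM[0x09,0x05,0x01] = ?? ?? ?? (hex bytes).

D0: mem[0x01..0x03] <- [77 ee 2e]
D1: mem[0x08..0x09] <- [0c 77]
D2: mem[0x03..0x08] <- [d5 0f 77 ee 2e ed]
query mem[0x09]=0x77, mem[0x05]=0x77, mem[0x01]=0x77

MEM[0x09,0x05,0x01] = 77 77 77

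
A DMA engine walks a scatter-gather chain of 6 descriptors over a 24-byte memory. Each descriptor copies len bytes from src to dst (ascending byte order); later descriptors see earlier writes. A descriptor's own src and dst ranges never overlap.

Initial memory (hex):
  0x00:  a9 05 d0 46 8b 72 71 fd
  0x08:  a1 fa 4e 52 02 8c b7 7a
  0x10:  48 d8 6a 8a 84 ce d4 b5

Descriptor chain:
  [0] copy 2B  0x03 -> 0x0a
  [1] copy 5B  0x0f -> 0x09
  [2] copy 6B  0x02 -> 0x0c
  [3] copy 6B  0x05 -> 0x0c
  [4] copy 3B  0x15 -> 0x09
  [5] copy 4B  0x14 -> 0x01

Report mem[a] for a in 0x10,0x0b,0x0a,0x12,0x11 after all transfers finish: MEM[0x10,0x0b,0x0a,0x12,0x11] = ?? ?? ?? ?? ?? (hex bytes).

MEM[0x10,0x0b,0x0a,0x12,0x11] = 7a b5 d4 6a 48

  after D0: wrote 2B at 0x0a = 468b
  after D1: wrote 5B at 0x09 = 7a48d86a8a
  after D2: wrote 6B at 0x0c = d0468b7271fd
  after D3: wrote 6B at 0x0c = 7271fda17a48
  after D4: wrote 3B at 0x09 = ced4b5
  after D5: wrote 4B at 0x01 = 84ced4b5
query mem[0x10]=0x7a, mem[0x0b]=0xb5, mem[0x0a]=0xd4, mem[0x12]=0x6a, mem[0x11]=0x48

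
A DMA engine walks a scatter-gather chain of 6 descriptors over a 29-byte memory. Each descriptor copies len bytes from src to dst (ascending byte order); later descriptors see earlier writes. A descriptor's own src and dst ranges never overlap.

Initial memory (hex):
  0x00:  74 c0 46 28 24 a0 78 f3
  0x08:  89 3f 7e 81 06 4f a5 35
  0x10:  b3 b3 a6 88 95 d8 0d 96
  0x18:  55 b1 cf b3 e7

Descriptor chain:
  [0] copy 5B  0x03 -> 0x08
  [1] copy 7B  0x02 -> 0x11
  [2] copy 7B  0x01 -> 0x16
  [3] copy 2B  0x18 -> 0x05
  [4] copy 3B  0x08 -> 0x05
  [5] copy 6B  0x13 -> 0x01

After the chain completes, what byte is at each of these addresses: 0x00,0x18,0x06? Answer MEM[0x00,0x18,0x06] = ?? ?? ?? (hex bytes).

MEM[0x00,0x18,0x06] = 74 28 28

[0] 0x03->0x08 len=5 : 28 24 a0 78 f3
[1] 0x02->0x11 len=7 : 46 28 24 a0 78 f3 28
[2] 0x01->0x16 len=7 : c0 46 28 24 a0 78 f3
[3] 0x18->0x05 len=2 : 28 24
[4] 0x08->0x05 len=3 : 28 24 a0
[5] 0x13->0x01 len=6 : 24 a0 78 c0 46 28
query mem[0x00]=0x74, mem[0x18]=0x28, mem[0x06]=0x28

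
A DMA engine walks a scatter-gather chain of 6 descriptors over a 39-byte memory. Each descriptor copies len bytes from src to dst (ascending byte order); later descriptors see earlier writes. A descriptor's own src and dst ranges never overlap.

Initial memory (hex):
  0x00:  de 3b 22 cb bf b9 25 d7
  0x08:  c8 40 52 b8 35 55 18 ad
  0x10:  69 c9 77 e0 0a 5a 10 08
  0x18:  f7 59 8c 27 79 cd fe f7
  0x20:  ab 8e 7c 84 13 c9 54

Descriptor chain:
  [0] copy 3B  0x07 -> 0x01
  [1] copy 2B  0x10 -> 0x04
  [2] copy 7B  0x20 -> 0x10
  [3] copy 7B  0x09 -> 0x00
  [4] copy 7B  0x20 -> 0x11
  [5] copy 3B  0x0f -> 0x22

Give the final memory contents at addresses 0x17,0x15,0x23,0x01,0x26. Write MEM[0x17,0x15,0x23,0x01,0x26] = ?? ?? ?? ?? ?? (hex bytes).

[0] 0x07->0x01 len=3 : d7 c8 40
[1] 0x10->0x04 len=2 : 69 c9
[2] 0x20->0x10 len=7 : ab 8e 7c 84 13 c9 54
[3] 0x09->0x00 len=7 : 40 52 b8 35 55 18 ad
[4] 0x20->0x11 len=7 : ab 8e 7c 84 13 c9 54
[5] 0x0f->0x22 len=3 : ad ab ab
query mem[0x17]=0x54, mem[0x15]=0x13, mem[0x23]=0xab, mem[0x01]=0x52, mem[0x26]=0x54

MEM[0x17,0x15,0x23,0x01,0x26] = 54 13 ab 52 54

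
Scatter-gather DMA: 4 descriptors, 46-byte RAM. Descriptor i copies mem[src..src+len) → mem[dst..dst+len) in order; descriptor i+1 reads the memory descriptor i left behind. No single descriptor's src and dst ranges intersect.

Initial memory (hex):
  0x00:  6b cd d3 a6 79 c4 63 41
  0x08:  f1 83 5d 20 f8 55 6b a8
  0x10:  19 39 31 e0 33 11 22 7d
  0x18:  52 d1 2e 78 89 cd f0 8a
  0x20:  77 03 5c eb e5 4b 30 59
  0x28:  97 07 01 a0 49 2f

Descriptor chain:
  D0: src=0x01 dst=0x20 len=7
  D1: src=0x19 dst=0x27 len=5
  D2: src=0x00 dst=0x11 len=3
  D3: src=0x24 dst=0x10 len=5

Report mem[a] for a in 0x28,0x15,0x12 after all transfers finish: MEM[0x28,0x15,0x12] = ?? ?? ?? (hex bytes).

  after D0: wrote 7B at 0x20 = cdd3a679c46341
  after D1: wrote 5B at 0x27 = d12e7889cd
  after D2: wrote 3B at 0x11 = 6bcdd3
  after D3: wrote 5B at 0x10 = c46341d12e
query mem[0x28]=0x2e, mem[0x15]=0x11, mem[0x12]=0x41

MEM[0x28,0x15,0x12] = 2e 11 41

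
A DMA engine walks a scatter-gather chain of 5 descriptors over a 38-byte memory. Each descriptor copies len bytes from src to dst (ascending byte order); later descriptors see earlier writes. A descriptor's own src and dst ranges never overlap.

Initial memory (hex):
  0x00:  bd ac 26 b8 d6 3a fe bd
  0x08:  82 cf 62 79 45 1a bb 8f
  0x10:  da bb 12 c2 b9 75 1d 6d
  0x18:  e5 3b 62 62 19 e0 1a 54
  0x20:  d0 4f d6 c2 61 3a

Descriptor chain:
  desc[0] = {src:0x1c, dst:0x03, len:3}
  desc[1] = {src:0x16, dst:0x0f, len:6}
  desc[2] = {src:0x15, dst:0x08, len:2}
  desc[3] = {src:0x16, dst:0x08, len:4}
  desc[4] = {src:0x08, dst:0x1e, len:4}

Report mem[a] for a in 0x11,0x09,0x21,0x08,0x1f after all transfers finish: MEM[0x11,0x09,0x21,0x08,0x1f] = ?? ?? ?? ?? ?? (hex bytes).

  after D0: wrote 3B at 0x03 = 19e01a
  after D1: wrote 6B at 0x0f = 1d6de53b6262
  after D2: wrote 2B at 0x08 = 751d
  after D3: wrote 4B at 0x08 = 1d6de53b
  after D4: wrote 4B at 0x1e = 1d6de53b
query mem[0x11]=0xe5, mem[0x09]=0x6d, mem[0x21]=0x3b, mem[0x08]=0x1d, mem[0x1f]=0x6d

MEM[0x11,0x09,0x21,0x08,0x1f] = e5 6d 3b 1d 6d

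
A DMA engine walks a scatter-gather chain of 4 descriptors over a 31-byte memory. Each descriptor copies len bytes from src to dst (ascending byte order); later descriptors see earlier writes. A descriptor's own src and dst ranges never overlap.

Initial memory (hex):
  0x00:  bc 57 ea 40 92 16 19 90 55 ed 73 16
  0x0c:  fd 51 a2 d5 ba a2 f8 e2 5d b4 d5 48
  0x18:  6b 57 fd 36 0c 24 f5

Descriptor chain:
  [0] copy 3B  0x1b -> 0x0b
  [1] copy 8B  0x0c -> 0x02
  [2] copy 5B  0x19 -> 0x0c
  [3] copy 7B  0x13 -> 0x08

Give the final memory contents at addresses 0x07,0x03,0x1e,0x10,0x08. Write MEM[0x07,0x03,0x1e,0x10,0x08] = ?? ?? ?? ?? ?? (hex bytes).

[0] 0x1b->0x0b len=3 : 36 0c 24
[1] 0x0c->0x02 len=8 : 0c 24 a2 d5 ba a2 f8 e2
[2] 0x19->0x0c len=5 : 57 fd 36 0c 24
[3] 0x13->0x08 len=7 : e2 5d b4 d5 48 6b 57
query mem[0x07]=0xa2, mem[0x03]=0x24, mem[0x1e]=0xf5, mem[0x10]=0x24, mem[0x08]=0xe2

MEM[0x07,0x03,0x1e,0x10,0x08] = a2 24 f5 24 e2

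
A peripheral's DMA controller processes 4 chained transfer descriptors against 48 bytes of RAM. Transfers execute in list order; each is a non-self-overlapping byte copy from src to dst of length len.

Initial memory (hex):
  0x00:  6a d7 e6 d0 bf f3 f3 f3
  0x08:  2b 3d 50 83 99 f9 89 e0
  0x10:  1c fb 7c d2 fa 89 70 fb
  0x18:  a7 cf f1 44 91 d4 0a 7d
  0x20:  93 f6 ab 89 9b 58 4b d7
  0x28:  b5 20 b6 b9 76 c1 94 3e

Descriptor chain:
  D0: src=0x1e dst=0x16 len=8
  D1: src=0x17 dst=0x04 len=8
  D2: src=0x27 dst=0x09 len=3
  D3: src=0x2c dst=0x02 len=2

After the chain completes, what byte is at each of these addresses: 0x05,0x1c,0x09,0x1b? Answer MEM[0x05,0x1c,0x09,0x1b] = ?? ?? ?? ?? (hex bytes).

MEM[0x05,0x1c,0x09,0x1b] = 93 9b d7 89

  after D0: wrote 8B at 0x16 = 0a7d93f6ab899b58
  after D1: wrote 8B at 0x04 = 7d93f6ab899b580a
  after D2: wrote 3B at 0x09 = d7b520
  after D3: wrote 2B at 0x02 = 76c1
query mem[0x05]=0x93, mem[0x1c]=0x9b, mem[0x09]=0xd7, mem[0x1b]=0x89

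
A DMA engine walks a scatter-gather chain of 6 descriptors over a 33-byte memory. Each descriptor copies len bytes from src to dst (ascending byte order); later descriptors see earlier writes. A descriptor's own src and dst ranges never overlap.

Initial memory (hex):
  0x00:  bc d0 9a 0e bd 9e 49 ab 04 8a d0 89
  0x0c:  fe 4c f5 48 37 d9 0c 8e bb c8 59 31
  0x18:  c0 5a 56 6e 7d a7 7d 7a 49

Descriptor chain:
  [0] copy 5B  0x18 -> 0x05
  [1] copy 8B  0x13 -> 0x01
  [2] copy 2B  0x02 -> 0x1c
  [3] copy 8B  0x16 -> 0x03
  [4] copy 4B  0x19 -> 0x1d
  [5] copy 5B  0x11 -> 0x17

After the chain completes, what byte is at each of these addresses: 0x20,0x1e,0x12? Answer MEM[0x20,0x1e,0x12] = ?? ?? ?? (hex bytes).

#0 dst[0x05+5] := {0xc0,0x5a,0x56,0x6e,0x7d}
#1 dst[0x01+8] := {0x8e,0xbb,0xc8,0x59,0x31,0xc0,0x5a,0x56}
#2 dst[0x1c+2] := {0xbb,0xc8}
#3 dst[0x03+8] := {0x59,0x31,0xc0,0x5a,0x56,0x6e,0xbb,0xc8}
#4 dst[0x1d+4] := {0x5a,0x56,0x6e,0xbb}
#5 dst[0x17+5] := {0xd9,0x0c,0x8e,0xbb,0xc8}
query mem[0x20]=0xbb, mem[0x1e]=0x56, mem[0x12]=0x0c

MEM[0x20,0x1e,0x12] = bb 56 0c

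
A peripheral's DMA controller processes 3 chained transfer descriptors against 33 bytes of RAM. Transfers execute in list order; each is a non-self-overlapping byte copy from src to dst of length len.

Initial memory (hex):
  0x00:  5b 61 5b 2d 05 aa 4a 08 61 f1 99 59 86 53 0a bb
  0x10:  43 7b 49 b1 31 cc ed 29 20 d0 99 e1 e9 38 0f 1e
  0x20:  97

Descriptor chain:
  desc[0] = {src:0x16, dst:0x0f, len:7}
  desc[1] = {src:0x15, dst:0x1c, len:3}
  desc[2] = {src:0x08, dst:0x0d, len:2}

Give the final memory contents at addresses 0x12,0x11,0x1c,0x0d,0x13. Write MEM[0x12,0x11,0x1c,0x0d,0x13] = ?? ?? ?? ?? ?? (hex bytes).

  after D0: wrote 7B at 0x0f = ed2920d099e1e9
  after D1: wrote 3B at 0x1c = e9ed29
  after D2: wrote 2B at 0x0d = 61f1
query mem[0x12]=0xd0, mem[0x11]=0x20, mem[0x1c]=0xe9, mem[0x0d]=0x61, mem[0x13]=0x99

MEM[0x12,0x11,0x1c,0x0d,0x13] = d0 20 e9 61 99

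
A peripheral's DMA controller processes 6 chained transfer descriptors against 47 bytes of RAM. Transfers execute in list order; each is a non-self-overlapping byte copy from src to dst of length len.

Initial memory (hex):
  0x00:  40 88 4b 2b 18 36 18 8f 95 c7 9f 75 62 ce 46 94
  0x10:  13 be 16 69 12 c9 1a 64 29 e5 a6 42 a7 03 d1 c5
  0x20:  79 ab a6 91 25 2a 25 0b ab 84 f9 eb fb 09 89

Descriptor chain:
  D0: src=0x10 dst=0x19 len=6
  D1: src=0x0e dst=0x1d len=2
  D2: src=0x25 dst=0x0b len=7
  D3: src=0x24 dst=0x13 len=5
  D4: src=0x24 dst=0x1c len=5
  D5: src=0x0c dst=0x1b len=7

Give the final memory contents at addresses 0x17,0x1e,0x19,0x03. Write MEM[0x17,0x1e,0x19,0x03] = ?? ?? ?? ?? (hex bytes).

MEM[0x17,0x1e,0x19,0x03] = ab 84 13 2b

#0 dst[0x19+6] := {0x13,0xbe,0x16,0x69,0x12,0xc9}
#1 dst[0x1d+2] := {0x46,0x94}
#2 dst[0x0b+7] := {0x2a,0x25,0x0b,0xab,0x84,0xf9,0xeb}
#3 dst[0x13+5] := {0x25,0x2a,0x25,0x0b,0xab}
#4 dst[0x1c+5] := {0x25,0x2a,0x25,0x0b,0xab}
#5 dst[0x1b+7] := {0x25,0x0b,0xab,0x84,0xf9,0xeb,0x16}
query mem[0x17]=0xab, mem[0x1e]=0x84, mem[0x19]=0x13, mem[0x03]=0x2b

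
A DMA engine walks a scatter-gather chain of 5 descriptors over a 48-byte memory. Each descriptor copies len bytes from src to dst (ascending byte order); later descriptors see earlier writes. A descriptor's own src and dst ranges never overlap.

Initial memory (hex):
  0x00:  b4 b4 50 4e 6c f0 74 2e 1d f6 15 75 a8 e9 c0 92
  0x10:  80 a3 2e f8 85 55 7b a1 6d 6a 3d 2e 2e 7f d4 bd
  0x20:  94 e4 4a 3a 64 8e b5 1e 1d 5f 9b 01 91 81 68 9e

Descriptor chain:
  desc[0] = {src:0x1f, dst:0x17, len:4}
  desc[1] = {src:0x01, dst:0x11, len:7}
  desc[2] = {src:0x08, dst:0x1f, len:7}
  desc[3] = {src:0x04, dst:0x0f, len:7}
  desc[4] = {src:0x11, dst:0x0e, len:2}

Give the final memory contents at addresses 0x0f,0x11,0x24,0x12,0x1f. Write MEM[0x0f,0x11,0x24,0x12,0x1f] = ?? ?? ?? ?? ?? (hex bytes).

MEM[0x0f,0x11,0x24,0x12,0x1f] = 2e 74 e9 2e 1d

D0: mem[0x17..0x1a] <- [bd 94 e4 4a]
D1: mem[0x11..0x17] <- [b4 50 4e 6c f0 74 2e]
D2: mem[0x1f..0x25] <- [1d f6 15 75 a8 e9 c0]
D3: mem[0x0f..0x15] <- [6c f0 74 2e 1d f6 15]
D4: mem[0x0e..0x0f] <- [74 2e]
query mem[0x0f]=0x2e, mem[0x11]=0x74, mem[0x24]=0xe9, mem[0x12]=0x2e, mem[0x1f]=0x1d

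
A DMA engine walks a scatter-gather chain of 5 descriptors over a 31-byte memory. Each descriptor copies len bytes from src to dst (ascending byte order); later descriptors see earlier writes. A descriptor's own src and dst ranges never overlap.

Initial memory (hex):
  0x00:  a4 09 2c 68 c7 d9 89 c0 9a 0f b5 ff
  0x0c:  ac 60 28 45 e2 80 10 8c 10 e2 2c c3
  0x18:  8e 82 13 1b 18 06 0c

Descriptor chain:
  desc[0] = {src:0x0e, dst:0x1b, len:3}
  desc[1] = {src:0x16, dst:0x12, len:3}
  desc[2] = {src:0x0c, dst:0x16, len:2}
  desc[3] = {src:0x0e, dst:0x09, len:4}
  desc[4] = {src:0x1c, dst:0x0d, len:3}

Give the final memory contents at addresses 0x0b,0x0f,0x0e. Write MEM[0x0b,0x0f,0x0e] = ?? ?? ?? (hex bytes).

MEM[0x0b,0x0f,0x0e] = e2 0c e2

#0 dst[0x1b+3] := {0x28,0x45,0xe2}
#1 dst[0x12+3] := {0x2c,0xc3,0x8e}
#2 dst[0x16+2] := {0xac,0x60}
#3 dst[0x09+4] := {0x28,0x45,0xe2,0x80}
#4 dst[0x0d+3] := {0x45,0xe2,0x0c}
query mem[0x0b]=0xe2, mem[0x0f]=0x0c, mem[0x0e]=0xe2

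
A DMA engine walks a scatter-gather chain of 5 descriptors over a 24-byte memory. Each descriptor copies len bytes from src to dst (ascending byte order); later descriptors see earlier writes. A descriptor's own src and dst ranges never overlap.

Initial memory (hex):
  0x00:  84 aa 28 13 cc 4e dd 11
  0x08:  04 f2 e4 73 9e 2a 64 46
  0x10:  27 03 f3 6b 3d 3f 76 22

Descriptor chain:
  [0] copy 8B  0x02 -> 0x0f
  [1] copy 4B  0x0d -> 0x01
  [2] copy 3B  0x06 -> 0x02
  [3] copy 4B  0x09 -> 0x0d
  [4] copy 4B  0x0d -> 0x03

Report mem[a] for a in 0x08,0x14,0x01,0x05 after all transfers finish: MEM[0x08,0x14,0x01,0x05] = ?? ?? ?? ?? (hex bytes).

#0 dst[0x0f+8] := {0x28,0x13,0xcc,0x4e,0xdd,0x11,0x04,0xf2}
#1 dst[0x01+4] := {0x2a,0x64,0x28,0x13}
#2 dst[0x02+3] := {0xdd,0x11,0x04}
#3 dst[0x0d+4] := {0xf2,0xe4,0x73,0x9e}
#4 dst[0x03+4] := {0xf2,0xe4,0x73,0x9e}
query mem[0x08]=0x04, mem[0x14]=0x11, mem[0x01]=0x2a, mem[0x05]=0x73

MEM[0x08,0x14,0x01,0x05] = 04 11 2a 73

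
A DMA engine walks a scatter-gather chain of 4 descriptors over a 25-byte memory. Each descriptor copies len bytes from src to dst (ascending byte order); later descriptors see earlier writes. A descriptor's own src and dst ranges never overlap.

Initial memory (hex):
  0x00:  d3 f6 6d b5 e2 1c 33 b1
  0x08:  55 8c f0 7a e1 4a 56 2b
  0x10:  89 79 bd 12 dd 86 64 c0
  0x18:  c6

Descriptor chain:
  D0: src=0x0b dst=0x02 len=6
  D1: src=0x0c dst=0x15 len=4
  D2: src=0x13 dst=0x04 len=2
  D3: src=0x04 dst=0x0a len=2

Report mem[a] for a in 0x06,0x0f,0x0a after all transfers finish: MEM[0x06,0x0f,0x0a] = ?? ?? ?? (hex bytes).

MEM[0x06,0x0f,0x0a] = 2b 2b 12

D0: mem[0x02..0x07] <- [7a e1 4a 56 2b 89]
D1: mem[0x15..0x18] <- [e1 4a 56 2b]
D2: mem[0x04..0x05] <- [12 dd]
D3: mem[0x0a..0x0b] <- [12 dd]
query mem[0x06]=0x2b, mem[0x0f]=0x2b, mem[0x0a]=0x12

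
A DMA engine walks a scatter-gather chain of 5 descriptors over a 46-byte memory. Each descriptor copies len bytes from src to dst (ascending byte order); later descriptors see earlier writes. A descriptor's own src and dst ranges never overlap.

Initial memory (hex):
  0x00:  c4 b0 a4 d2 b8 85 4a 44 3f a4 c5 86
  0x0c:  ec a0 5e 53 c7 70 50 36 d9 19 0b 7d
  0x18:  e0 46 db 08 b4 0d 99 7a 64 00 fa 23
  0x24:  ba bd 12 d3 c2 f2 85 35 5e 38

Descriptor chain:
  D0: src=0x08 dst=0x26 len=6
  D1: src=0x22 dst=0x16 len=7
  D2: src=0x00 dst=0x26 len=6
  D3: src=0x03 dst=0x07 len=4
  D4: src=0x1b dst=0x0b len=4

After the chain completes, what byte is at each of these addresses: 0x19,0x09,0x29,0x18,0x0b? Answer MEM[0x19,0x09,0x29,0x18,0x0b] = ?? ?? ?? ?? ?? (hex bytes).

MEM[0x19,0x09,0x29,0x18,0x0b] = bd 85 d2 ba a4

[0] 0x08->0x26 len=6 : 3f a4 c5 86 ec a0
[1] 0x22->0x16 len=7 : fa 23 ba bd 3f a4 c5
[2] 0x00->0x26 len=6 : c4 b0 a4 d2 b8 85
[3] 0x03->0x07 len=4 : d2 b8 85 4a
[4] 0x1b->0x0b len=4 : a4 c5 0d 99
query mem[0x19]=0xbd, mem[0x09]=0x85, mem[0x29]=0xd2, mem[0x18]=0xba, mem[0x0b]=0xa4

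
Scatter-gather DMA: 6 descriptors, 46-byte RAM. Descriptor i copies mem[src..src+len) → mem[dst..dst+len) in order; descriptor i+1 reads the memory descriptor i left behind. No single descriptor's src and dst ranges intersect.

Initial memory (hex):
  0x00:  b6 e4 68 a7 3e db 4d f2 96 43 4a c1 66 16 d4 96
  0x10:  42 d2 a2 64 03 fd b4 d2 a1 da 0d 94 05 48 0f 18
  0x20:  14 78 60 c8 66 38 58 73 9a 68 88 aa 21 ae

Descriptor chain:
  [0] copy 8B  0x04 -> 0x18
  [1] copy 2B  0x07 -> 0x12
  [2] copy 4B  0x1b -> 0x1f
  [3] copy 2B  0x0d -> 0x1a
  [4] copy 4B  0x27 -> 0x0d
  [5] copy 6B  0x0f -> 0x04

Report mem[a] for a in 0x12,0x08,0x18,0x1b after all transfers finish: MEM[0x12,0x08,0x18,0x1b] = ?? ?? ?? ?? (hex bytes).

[0] 0x04->0x18 len=8 : 3e db 4d f2 96 43 4a c1
[1] 0x07->0x12 len=2 : f2 96
[2] 0x1b->0x1f len=4 : f2 96 43 4a
[3] 0x0d->0x1a len=2 : 16 d4
[4] 0x27->0x0d len=4 : 73 9a 68 88
[5] 0x0f->0x04 len=6 : 68 88 d2 f2 96 03
query mem[0x12]=0xf2, mem[0x08]=0x96, mem[0x18]=0x3e, mem[0x1b]=0xd4

MEM[0x12,0x08,0x18,0x1b] = f2 96 3e d4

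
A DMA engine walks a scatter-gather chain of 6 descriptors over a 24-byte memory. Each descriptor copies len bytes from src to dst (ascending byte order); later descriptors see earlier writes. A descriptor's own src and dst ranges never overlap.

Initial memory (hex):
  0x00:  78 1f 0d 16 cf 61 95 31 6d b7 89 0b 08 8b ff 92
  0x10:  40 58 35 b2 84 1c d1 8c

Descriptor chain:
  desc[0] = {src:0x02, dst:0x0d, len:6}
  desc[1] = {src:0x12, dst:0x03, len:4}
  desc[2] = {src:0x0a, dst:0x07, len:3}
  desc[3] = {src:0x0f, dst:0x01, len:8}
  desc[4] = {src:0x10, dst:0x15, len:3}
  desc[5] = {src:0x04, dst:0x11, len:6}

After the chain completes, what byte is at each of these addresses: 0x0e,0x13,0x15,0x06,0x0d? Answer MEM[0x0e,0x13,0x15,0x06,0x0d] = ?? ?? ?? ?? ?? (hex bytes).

  after D0: wrote 6B at 0x0d = 0d16cf619531
  after D1: wrote 4B at 0x03 = 31b2841c
  after D2: wrote 3B at 0x07 = 890b08
  after D3: wrote 8B at 0x01 = cf619531b2841cd1
  after D4: wrote 3B at 0x15 = 619531
  after D5: wrote 6B at 0x11 = 31b2841cd108
query mem[0x0e]=0x16, mem[0x13]=0x84, mem[0x15]=0xd1, mem[0x06]=0x84, mem[0x0d]=0x0d

MEM[0x0e,0x13,0x15,0x06,0x0d] = 16 84 d1 84 0d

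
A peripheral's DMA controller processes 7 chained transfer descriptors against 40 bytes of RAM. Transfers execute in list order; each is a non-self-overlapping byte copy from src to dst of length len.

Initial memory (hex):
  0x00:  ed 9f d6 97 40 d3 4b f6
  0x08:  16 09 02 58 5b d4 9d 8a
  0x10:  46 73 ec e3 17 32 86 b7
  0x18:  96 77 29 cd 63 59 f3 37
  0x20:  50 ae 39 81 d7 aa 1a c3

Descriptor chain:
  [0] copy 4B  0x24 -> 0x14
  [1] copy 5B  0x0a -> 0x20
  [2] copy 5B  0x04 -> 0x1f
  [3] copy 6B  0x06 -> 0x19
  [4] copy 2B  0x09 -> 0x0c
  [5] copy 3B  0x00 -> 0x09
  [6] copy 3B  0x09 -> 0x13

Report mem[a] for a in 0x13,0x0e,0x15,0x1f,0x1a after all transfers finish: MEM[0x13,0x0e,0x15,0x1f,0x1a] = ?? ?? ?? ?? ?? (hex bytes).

  after D0: wrote 4B at 0x14 = d7aa1ac3
  after D1: wrote 5B at 0x20 = 02585bd49d
  after D2: wrote 5B at 0x1f = 40d34bf616
  after D3: wrote 6B at 0x19 = 4bf616090258
  after D4: wrote 2B at 0x0c = 0902
  after D5: wrote 3B at 0x09 = ed9fd6
  after D6: wrote 3B at 0x13 = ed9fd6
query mem[0x13]=0xed, mem[0x0e]=0x9d, mem[0x15]=0xd6, mem[0x1f]=0x40, mem[0x1a]=0xf6

MEM[0x13,0x0e,0x15,0x1f,0x1a] = ed 9d d6 40 f6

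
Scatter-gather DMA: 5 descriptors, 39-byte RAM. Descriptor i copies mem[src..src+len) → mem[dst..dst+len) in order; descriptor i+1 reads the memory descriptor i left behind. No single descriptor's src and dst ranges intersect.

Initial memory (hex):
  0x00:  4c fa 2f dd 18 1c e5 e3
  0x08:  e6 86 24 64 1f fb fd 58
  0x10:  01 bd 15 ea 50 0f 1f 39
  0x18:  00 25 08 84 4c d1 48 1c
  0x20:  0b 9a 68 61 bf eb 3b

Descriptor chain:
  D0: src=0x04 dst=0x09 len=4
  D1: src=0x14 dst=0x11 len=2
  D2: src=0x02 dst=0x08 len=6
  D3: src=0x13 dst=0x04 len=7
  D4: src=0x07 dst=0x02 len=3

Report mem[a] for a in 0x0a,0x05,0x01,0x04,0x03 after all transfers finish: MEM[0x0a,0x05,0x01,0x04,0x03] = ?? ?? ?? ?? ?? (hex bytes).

#0 dst[0x09+4] := {0x18,0x1c,0xe5,0xe3}
#1 dst[0x11+2] := {0x50,0x0f}
#2 dst[0x08+6] := {0x2f,0xdd,0x18,0x1c,0xe5,0xe3}
#3 dst[0x04+7] := {0xea,0x50,0x0f,0x1f,0x39,0x00,0x25}
#4 dst[0x02+3] := {0x1f,0x39,0x00}
query mem[0x0a]=0x25, mem[0x05]=0x50, mem[0x01]=0xfa, mem[0x04]=0x00, mem[0x03]=0x39

MEM[0x0a,0x05,0x01,0x04,0x03] = 25 50 fa 00 39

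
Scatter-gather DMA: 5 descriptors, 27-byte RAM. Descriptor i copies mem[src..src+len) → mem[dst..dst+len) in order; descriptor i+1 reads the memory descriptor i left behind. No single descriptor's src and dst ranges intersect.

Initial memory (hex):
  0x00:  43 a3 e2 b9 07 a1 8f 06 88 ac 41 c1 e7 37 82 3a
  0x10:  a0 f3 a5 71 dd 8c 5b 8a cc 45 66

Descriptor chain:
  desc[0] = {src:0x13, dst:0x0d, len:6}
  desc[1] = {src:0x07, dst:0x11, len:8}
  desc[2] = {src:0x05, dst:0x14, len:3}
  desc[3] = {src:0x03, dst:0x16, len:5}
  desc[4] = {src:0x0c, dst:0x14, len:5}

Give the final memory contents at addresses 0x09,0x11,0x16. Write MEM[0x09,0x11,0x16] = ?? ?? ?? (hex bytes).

D0: mem[0x0d..0x12] <- [71 dd 8c 5b 8a cc]
D1: mem[0x11..0x18] <- [06 88 ac 41 c1 e7 71 dd]
D2: mem[0x14..0x16] <- [a1 8f 06]
D3: mem[0x16..0x1a] <- [b9 07 a1 8f 06]
D4: mem[0x14..0x18] <- [e7 71 dd 8c 5b]
query mem[0x09]=0xac, mem[0x11]=0x06, mem[0x16]=0xdd

MEM[0x09,0x11,0x16] = ac 06 dd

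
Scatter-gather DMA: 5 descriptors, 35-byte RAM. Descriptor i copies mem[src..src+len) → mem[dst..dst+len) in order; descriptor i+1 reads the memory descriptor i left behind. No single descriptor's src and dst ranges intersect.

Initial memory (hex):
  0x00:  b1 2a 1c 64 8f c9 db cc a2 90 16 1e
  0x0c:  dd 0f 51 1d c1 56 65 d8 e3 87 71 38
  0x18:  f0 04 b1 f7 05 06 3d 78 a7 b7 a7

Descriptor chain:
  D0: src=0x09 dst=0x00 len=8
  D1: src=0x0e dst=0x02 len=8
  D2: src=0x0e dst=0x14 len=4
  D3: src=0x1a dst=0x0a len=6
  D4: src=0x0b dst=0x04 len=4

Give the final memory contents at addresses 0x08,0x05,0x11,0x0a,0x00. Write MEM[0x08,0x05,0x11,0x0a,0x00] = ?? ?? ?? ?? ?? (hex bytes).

MEM[0x08,0x05,0x11,0x0a,0x00] = e3 05 56 b1 90

D0: mem[0x00..0x07] <- [90 16 1e dd 0f 51 1d c1]
D1: mem[0x02..0x09] <- [51 1d c1 56 65 d8 e3 87]
D2: mem[0x14..0x17] <- [51 1d c1 56]
D3: mem[0x0a..0x0f] <- [b1 f7 05 06 3d 78]
D4: mem[0x04..0x07] <- [f7 05 06 3d]
query mem[0x08]=0xe3, mem[0x05]=0x05, mem[0x11]=0x56, mem[0x0a]=0xb1, mem[0x00]=0x90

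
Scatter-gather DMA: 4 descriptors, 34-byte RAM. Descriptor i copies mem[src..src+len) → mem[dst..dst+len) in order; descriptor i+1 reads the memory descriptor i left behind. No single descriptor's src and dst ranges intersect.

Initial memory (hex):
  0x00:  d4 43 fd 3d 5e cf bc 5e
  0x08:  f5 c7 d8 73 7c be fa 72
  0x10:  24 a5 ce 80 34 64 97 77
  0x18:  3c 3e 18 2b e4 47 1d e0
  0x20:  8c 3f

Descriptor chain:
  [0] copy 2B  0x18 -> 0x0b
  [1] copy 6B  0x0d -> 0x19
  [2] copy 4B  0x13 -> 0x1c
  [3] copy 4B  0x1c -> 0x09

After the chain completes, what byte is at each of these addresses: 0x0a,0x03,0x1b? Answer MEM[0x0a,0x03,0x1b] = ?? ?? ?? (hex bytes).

#0 dst[0x0b+2] := {0x3c,0x3e}
#1 dst[0x19+6] := {0xbe,0xfa,0x72,0x24,0xa5,0xce}
#2 dst[0x1c+4] := {0x80,0x34,0x64,0x97}
#3 dst[0x09+4] := {0x80,0x34,0x64,0x97}
query mem[0x0a]=0x34, mem[0x03]=0x3d, mem[0x1b]=0x72

MEM[0x0a,0x03,0x1b] = 34 3d 72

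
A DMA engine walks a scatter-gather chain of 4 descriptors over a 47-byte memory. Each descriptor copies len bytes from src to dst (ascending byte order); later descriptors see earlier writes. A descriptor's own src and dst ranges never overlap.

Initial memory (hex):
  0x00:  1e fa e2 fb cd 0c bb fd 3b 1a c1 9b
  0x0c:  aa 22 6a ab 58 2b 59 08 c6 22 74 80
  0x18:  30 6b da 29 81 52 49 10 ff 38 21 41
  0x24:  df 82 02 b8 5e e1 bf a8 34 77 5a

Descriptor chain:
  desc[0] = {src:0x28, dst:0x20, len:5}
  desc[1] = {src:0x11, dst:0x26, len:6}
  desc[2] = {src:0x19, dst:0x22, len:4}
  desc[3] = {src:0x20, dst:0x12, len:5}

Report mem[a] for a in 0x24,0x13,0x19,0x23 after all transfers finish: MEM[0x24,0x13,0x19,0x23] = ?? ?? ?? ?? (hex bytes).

  after D0: wrote 5B at 0x20 = 5ee1bfa834
  after D1: wrote 6B at 0x26 = 2b5908c62274
  after D2: wrote 4B at 0x22 = 6bda2981
  after D3: wrote 5B at 0x12 = 5ee16bda29
query mem[0x24]=0x29, mem[0x13]=0xe1, mem[0x19]=0x6b, mem[0x23]=0xda

MEM[0x24,0x13,0x19,0x23] = 29 e1 6b da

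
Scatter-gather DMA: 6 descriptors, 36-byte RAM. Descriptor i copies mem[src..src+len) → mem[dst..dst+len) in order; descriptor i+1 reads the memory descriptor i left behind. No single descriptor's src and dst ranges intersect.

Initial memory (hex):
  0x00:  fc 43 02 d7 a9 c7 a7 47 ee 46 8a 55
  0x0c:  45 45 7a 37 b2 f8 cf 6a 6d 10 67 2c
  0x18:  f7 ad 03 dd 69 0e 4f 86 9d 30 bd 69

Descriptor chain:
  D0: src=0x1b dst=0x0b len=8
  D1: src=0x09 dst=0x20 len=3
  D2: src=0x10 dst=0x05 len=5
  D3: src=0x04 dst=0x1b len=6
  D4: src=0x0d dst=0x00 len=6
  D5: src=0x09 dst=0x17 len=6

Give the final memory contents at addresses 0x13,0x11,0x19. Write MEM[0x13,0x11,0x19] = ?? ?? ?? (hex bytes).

[0] 0x1b->0x0b len=8 : dd 69 0e 4f 86 9d 30 bd
[1] 0x09->0x20 len=3 : 46 8a dd
[2] 0x10->0x05 len=5 : 9d 30 bd 6a 6d
[3] 0x04->0x1b len=6 : a9 9d 30 bd 6a 6d
[4] 0x0d->0x00 len=6 : 0e 4f 86 9d 30 bd
[5] 0x09->0x17 len=6 : 6d 8a dd 69 0e 4f
query mem[0x13]=0x6a, mem[0x11]=0x30, mem[0x19]=0xdd

MEM[0x13,0x11,0x19] = 6a 30 dd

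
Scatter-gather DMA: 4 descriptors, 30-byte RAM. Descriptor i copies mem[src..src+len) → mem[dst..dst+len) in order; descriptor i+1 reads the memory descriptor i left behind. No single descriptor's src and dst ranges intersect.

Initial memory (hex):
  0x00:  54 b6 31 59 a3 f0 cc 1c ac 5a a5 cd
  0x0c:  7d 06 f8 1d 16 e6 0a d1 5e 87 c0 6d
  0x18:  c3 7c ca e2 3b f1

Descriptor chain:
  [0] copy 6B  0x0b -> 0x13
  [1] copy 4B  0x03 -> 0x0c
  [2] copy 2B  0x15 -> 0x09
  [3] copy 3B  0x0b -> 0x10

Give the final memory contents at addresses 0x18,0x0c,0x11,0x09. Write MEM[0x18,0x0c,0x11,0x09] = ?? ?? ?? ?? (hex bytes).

MEM[0x18,0x0c,0x11,0x09] = 16 59 59 06

[0] 0x0b->0x13 len=6 : cd 7d 06 f8 1d 16
[1] 0x03->0x0c len=4 : 59 a3 f0 cc
[2] 0x15->0x09 len=2 : 06 f8
[3] 0x0b->0x10 len=3 : cd 59 a3
query mem[0x18]=0x16, mem[0x0c]=0x59, mem[0x11]=0x59, mem[0x09]=0x06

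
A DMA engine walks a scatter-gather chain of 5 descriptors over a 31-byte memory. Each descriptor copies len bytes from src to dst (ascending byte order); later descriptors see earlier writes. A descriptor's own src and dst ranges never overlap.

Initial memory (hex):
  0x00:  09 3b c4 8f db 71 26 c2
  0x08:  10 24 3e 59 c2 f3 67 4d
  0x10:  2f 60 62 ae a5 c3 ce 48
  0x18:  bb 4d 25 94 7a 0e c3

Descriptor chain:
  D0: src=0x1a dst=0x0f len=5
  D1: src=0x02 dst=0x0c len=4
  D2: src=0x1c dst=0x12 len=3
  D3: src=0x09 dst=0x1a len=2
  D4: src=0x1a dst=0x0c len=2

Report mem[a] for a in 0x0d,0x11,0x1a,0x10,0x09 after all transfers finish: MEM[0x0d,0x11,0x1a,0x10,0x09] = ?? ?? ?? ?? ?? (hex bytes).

MEM[0x0d,0x11,0x1a,0x10,0x09] = 3e 7a 24 94 24

D0: mem[0x0f..0x13] <- [25 94 7a 0e c3]
D1: mem[0x0c..0x0f] <- [c4 8f db 71]
D2: mem[0x12..0x14] <- [7a 0e c3]
D3: mem[0x1a..0x1b] <- [24 3e]
D4: mem[0x0c..0x0d] <- [24 3e]
query mem[0x0d]=0x3e, mem[0x11]=0x7a, mem[0x1a]=0x24, mem[0x10]=0x94, mem[0x09]=0x24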